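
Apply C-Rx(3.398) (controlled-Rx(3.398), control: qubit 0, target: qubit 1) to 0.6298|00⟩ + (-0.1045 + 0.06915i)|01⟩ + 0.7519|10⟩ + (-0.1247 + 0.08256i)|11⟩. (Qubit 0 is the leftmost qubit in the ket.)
0.6298|00⟩ + (-0.1045 + 0.06915i)|01⟩ + (-0.01425 + 0.1237i)|10⟩ + (0.01594 - 0.7563i)|11⟩

C-Rx(3.398) leaves the control-|0⟩ kets |00⟩, |01⟩ unchanged and applies Rx(3.398) to qubit 1 on the control-|1⟩ pair (|10⟩, |11⟩).
Rx(3.398) = [[cos(θ/2), −i·sin(θ/2)], [−i·sin(θ/2), cos(θ/2)]]; θ = 3.398, cos(θ/2) ≈ -0.127853, sin(θ/2) ≈ 0.991793.
With a = amp(|10⟩) = 0.7519 and b = amp(|11⟩) = (-0.1247 + 0.08256i):
new amp(|10⟩) = (-0.127853)·a + (-0.991793i)·b = (-0.01425 + 0.1237i)
new amp(|11⟩) = (-0.991793i)·a + (-0.127853)·b = (0.01594 - 0.7563i)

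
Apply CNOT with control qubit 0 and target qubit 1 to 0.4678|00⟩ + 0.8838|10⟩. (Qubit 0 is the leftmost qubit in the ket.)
0.4678|00⟩ + 0.8838|11⟩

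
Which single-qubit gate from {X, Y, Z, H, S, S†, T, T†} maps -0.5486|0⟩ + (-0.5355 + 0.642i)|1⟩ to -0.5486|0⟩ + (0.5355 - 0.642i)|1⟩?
Z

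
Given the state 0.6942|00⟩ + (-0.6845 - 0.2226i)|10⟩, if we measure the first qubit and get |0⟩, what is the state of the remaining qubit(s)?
|0⟩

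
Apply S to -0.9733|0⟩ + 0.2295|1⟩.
-0.9733|0⟩ + 0.2295i|1⟩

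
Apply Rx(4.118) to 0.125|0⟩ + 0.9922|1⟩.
(-0.05863 - 0.8763i)|0⟩ + (-0.4654 - 0.1104i)|1⟩

Rx(4.118) = [[cos(θ/2), −i·sin(θ/2)], [−i·sin(θ/2), cos(θ/2)]]; θ = 4.118, cos(θ/2) ≈ -0.46904, sin(θ/2) ≈ 0.883177.
With a = amp(|0⟩) = 0.125 and b = amp(|1⟩) = 0.9922:
new amp(|0⟩) = (-0.46904)·a + (-0.883177i)·b = (-0.05863 - 0.8763i)
new amp(|1⟩) = (-0.883177i)·a + (-0.46904)·b = (-0.4654 - 0.1104i)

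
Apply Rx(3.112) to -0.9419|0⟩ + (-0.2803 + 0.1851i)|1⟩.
(0.1711 + 0.2803i)|0⟩ + (-0.004147 + 0.9445i)|1⟩

Rx(3.112) = [[cos(θ/2), −i·sin(θ/2)], [−i·sin(θ/2), cos(θ/2)]]; θ = 3.112, cos(θ/2) ≈ 0.0147958, sin(θ/2) ≈ 0.999891.
With a = amp(|0⟩) = -0.9419 and b = amp(|1⟩) = (-0.2803 + 0.1851i):
new amp(|0⟩) = (0.0147958)·a + (-0.999891i)·b = (0.1711 + 0.2803i)
new amp(|1⟩) = (-0.999891i)·a + (0.0147958)·b = (-0.004147 + 0.9445i)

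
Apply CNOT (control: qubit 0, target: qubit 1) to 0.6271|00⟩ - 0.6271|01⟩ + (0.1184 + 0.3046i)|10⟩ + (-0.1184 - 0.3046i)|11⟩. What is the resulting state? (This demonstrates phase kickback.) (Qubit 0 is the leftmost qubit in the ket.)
0.6271|00⟩ - 0.6271|01⟩ + (-0.1184 - 0.3046i)|10⟩ + (0.1184 + 0.3046i)|11⟩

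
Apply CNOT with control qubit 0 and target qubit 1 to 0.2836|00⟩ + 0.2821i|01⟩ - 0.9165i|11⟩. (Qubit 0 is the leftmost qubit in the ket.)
0.2836|00⟩ + 0.2821i|01⟩ - 0.9165i|10⟩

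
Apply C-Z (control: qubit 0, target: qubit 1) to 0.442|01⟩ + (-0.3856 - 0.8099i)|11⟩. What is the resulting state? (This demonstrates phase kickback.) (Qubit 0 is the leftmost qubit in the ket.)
0.442|01⟩ + (0.3856 + 0.8099i)|11⟩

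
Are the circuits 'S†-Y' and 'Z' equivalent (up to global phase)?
No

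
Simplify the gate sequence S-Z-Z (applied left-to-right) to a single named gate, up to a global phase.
S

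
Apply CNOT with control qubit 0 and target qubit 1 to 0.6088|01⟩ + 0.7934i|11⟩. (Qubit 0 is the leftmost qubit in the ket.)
0.6088|01⟩ + 0.7934i|10⟩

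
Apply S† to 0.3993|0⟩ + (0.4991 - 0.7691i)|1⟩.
0.3993|0⟩ + (-0.7691 - 0.4991i)|1⟩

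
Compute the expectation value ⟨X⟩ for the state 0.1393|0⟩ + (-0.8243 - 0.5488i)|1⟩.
-0.2296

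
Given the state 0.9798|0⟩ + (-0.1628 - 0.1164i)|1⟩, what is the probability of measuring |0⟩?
0.96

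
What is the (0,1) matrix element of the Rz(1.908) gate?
0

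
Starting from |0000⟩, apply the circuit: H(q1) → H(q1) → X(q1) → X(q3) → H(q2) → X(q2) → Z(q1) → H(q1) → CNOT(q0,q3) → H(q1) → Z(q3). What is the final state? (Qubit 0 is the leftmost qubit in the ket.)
1/√2|0101⟩ + 1/√2|0111⟩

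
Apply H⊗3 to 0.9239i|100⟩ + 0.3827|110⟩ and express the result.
(0.1353 + 0.3266i)|000⟩ + (0.1353 + 0.3266i)|001⟩ + (-0.1353 + 0.3266i)|010⟩ + (-0.1353 + 0.3266i)|011⟩ + (-0.1353 - 0.3266i)|100⟩ + (-0.1353 - 0.3266i)|101⟩ + (0.1353 - 0.3266i)|110⟩ + (0.1353 - 0.3266i)|111⟩

H⊗3 gives amp(|y⟩) = (1/2√2) Σ_x (−1)^(x·y) amp(|x⟩), where x·y is the number of positions in which both x and y have a 1.
|000⟩: (0.9239i + 0.3827)/(2√2) = (0.1353 + 0.3266i)
|001⟩: (0.9239i + 0.3827)/(2√2) = (0.1353 + 0.3266i)
|010⟩: (0.9239i - 0.3827)/(2√2) = (-0.1353 + 0.3266i)
|011⟩: (0.9239i - 0.3827)/(2√2) = (-0.1353 + 0.3266i)
|100⟩: (-0.9239i - 0.3827)/(2√2) = (-0.1353 - 0.3266i)
|101⟩: (-0.9239i - 0.3827)/(2√2) = (-0.1353 - 0.3266i)
|110⟩: (-0.9239i + 0.3827)/(2√2) = (0.1353 - 0.3266i)
|111⟩: (-0.9239i + 0.3827)/(2√2) = (0.1353 - 0.3266i)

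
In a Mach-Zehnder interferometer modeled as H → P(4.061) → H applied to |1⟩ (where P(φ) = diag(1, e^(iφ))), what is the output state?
(0.8031 + 0.3976i)|0⟩ + (0.1969 - 0.3976i)|1⟩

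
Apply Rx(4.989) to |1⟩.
-0.6029i|0⟩ - 0.7978|1⟩

Rx(4.989) = [[cos(θ/2), −i·sin(θ/2)], [−i·sin(θ/2), cos(θ/2)]]; θ = 4.989, cos(θ/2) ≈ -0.79784, sin(θ/2) ≈ 0.602869.
With a = amp(|0⟩) = 0 and b = amp(|1⟩) = 1:
new amp(|0⟩) = (-0.79784)·a + (-0.602869i)·b = -0.6029i
new amp(|1⟩) = (-0.602869i)·a + (-0.79784)·b = -0.7978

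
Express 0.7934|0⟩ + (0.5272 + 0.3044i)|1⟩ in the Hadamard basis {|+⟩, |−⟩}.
(0.9338 + 0.2152i)|+⟩ + (0.1882 - 0.2152i)|−⟩

With |ψ⟩ = α|0⟩ + β|1⟩, the Hadamard-basis coefficients are ⟨+|ψ⟩ = (α + β)/√2 and ⟨−|ψ⟩ = (α − β)/√2.
Here α = 0.7934, β = (0.5272 + 0.3044i): (α + β)/√2 = (0.9338 + 0.2152i), (α − β)/√2 = (0.1882 - 0.2152i).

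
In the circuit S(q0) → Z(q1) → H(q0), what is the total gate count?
3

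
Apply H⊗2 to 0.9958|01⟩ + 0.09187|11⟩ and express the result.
0.5438|00⟩ - 0.5438|01⟩ + 0.452|10⟩ - 0.452|11⟩

H⊗2 gives amp(|y⟩) = (1/2) Σ_x (−1)^(x·y) amp(|x⟩), where x·y is the number of positions in which both x and y have a 1.
|00⟩: (0.9958 + 0.09187)/2 = 0.5438
|01⟩: (-0.9958 - 0.09187)/2 = -0.5438
|10⟩: (0.9958 - 0.09187)/2 = 0.452
|11⟩: (-0.9958 + 0.09187)/2 = -0.452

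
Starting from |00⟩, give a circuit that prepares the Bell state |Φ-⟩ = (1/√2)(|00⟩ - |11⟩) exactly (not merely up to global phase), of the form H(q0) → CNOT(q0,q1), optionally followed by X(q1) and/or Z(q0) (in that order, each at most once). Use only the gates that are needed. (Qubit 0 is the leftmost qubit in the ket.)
H(q0) → CNOT(q0,q1) → Z(q0)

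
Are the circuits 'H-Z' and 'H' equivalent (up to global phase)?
No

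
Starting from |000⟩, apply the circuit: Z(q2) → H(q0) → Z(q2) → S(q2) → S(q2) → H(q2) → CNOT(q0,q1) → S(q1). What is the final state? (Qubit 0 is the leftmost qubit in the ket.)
1/2|000⟩ + 1/2|001⟩ + (1/2)i|110⟩ + (1/2)i|111⟩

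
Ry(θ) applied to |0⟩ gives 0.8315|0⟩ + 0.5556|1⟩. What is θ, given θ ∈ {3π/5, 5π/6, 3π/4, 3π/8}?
3π/8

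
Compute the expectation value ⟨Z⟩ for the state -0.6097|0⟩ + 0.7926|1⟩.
-0.2565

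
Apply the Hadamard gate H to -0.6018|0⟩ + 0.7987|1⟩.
0.1392|0⟩ - 0.9903|1⟩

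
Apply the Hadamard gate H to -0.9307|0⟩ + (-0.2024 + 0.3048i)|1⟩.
(-0.8012 + 0.2155i)|0⟩ + (-0.515 - 0.2155i)|1⟩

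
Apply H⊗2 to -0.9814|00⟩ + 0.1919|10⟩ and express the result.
-0.3948|00⟩ - 0.3948|01⟩ - 0.5867|10⟩ - 0.5867|11⟩

H⊗2 gives amp(|y⟩) = (1/2) Σ_x (−1)^(x·y) amp(|x⟩), where x·y is the number of positions in which both x and y have a 1.
|00⟩: (-0.9814 + 0.1919)/2 = -0.3948
|01⟩: (-0.9814 + 0.1919)/2 = -0.3948
|10⟩: (-0.9814 - 0.1919)/2 = -0.5867
|11⟩: (-0.9814 - 0.1919)/2 = -0.5867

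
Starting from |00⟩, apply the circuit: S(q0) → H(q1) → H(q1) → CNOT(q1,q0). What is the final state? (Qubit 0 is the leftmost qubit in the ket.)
|00⟩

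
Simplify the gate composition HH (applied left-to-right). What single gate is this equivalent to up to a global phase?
I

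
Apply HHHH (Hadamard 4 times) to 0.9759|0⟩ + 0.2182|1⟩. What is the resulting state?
0.9759|0⟩ + 0.2182|1⟩

H² = I, so an even number of Hadamards cancels: H^4 = I and the state is unchanged.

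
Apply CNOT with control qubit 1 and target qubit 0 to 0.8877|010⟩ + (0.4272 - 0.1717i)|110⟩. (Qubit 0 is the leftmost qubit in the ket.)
(0.4272 - 0.1717i)|010⟩ + 0.8877|110⟩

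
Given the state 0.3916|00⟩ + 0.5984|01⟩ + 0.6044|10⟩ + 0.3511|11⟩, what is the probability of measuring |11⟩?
0.1233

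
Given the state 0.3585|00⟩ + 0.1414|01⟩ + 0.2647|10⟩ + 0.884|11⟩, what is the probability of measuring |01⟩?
0.01999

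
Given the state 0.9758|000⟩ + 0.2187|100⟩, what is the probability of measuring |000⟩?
0.9522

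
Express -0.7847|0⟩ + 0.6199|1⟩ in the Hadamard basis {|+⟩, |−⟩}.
-0.1165|+⟩ - 0.9932|−⟩

With |ψ⟩ = α|0⟩ + β|1⟩, the Hadamard-basis coefficients are ⟨+|ψ⟩ = (α + β)/√2 and ⟨−|ψ⟩ = (α − β)/√2.
Here α = -0.7847, β = 0.6199: (α + β)/√2 = -0.1165, (α − β)/√2 = -0.9932.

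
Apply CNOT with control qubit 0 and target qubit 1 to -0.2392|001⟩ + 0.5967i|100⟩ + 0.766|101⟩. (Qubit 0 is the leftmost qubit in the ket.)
-0.2392|001⟩ + 0.5967i|110⟩ + 0.766|111⟩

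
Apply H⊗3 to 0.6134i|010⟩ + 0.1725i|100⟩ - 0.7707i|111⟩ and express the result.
0.005374i|000⟩ + 0.5503i|001⟩ + 0.1166i|010⟩ - 0.4284i|011⟩ + 0.4284i|100⟩ - 0.1166i|101⟩ - 0.5503i|110⟩ - 0.005374i|111⟩

H⊗3 gives amp(|y⟩) = (1/2√2) Σ_x (−1)^(x·y) amp(|x⟩), where x·y is the number of positions in which both x and y have a 1.
|000⟩: (0.6134i + 0.1725i - 0.7707i)/(2√2) = 0.005374i
|001⟩: (0.6134i + 0.1725i + 0.7707i)/(2√2) = 0.5503i
|010⟩: (-0.6134i + 0.1725i + 0.7707i)/(2√2) = 0.1166i
|011⟩: (-0.6134i + 0.1725i - 0.7707i)/(2√2) = -0.4284i
|100⟩: (0.6134i - 0.1725i + 0.7707i)/(2√2) = 0.4284i
|101⟩: (0.6134i - 0.1725i - 0.7707i)/(2√2) = -0.1166i
|110⟩: (-0.6134i - 0.1725i - 0.7707i)/(2√2) = -0.5503i
|111⟩: (-0.6134i - 0.1725i + 0.7707i)/(2√2) = -0.005374i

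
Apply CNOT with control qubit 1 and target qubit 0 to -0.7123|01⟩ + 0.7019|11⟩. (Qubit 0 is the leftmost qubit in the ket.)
0.7019|01⟩ - 0.7123|11⟩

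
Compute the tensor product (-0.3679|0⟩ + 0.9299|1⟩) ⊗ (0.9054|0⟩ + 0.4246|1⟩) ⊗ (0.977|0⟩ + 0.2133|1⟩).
-0.3254|000⟩ - 0.07105|001⟩ - 0.1526|010⟩ - 0.03332|011⟩ + 0.8226|100⟩ + 0.1796|101⟩ + 0.3858|110⟩ + 0.08422|111⟩

amp(|b₁b₂…⟩) = product of the factor amplitudes for bits b₁, b₂, …; only kets whose every factor amplitude is nonzero survive.
|000⟩: (-0.3679)(0.9054)(0.977) = -0.3254
|001⟩: (-0.3679)(0.9054)(0.2133) = -0.07105
|010⟩: (-0.3679)(0.4246)(0.977) = -0.1526
|011⟩: (-0.3679)(0.4246)(0.2133) = -0.03332
|100⟩: (0.9299)(0.9054)(0.977) = 0.8226
|101⟩: (0.9299)(0.9054)(0.2133) = 0.1796
|110⟩: (0.9299)(0.4246)(0.977) = 0.3858
|111⟩: (0.9299)(0.4246)(0.2133) = 0.08422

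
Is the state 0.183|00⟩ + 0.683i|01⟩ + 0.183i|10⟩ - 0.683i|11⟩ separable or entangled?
Entangled

Writing the state as a|00⟩ + b|01⟩ + c|10⟩ + d|11⟩, it is a product state iff ad − bc = 0.
Here (a, b, c, d) = (0.183, 0.683i, 0.183i, -0.683i): ad − bc = (0.183)(-0.683i) − (0.683i)(0.183i) = (0.125 - 0.125i) ≠ 0, so the state is entangled.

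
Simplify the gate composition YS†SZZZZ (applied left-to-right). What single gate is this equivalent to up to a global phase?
Y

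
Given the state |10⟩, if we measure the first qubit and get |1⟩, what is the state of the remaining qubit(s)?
|0⟩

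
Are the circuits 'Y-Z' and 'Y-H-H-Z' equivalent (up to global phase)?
Yes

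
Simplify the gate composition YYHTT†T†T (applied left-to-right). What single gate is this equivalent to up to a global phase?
H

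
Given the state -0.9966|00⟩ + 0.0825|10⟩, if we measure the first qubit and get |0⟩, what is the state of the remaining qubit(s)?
-|0⟩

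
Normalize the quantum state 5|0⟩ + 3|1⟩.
0.8575|0⟩ + 0.5145|1⟩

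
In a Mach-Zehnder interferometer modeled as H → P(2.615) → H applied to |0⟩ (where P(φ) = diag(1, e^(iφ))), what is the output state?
(0.06774 + 0.2513i)|0⟩ + (0.9323 - 0.2513i)|1⟩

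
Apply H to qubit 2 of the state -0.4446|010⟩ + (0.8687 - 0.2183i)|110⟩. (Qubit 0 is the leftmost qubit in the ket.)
-0.3144|010⟩ - 0.3144|011⟩ + (0.6143 - 0.1544i)|110⟩ + (0.6143 - 0.1544i)|111⟩

H on qubit 2 mixes each pair of kets that differ only in qubit 2: amplitudes (a, b) of (|…0…⟩, |…1…⟩) become ((a + b)/√2, (a − b)/√2). Kets absent from the input have amplitude 0.
(|010⟩, |011⟩): (a, b) = (-0.4446, 0) → (-0.3144, -0.3144)
(|110⟩, |111⟩): (a, b) = ((0.8687 - 0.2183i), 0) → ((0.6143 - 0.1544i), (0.6143 - 0.1544i))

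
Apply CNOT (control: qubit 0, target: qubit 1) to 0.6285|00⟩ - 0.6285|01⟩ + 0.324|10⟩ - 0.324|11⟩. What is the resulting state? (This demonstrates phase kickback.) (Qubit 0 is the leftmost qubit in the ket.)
0.6285|00⟩ - 0.6285|01⟩ - 0.324|10⟩ + 0.324|11⟩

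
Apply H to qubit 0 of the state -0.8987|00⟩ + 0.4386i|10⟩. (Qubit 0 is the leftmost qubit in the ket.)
(-0.6355 + 0.3101i)|00⟩ + (-0.6355 - 0.3101i)|10⟩

H on qubit 0 mixes each pair of kets that differ only in qubit 0: amplitudes (a, b) of (|…0…⟩, |…1…⟩) become ((a + b)/√2, (a − b)/√2). Kets absent from the input have amplitude 0.
(|00⟩, |10⟩): (a, b) = (-0.8987, 0.4386i) → ((-0.6355 + 0.3101i), (-0.6355 - 0.3101i))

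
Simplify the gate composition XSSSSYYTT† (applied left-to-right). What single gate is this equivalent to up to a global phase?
X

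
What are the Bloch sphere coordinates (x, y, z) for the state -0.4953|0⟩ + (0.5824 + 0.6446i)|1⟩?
(-0.5769, -0.6385, -0.5094)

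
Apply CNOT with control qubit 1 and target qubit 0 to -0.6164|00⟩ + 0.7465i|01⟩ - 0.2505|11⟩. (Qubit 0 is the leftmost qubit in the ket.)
-0.6164|00⟩ - 0.2505|01⟩ + 0.7465i|11⟩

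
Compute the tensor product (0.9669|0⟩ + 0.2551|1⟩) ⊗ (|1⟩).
0.9669|01⟩ + 0.2551|11⟩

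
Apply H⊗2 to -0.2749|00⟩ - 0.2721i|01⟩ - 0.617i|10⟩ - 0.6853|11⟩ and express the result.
(-0.4801 - 0.4446i)|00⟩ + (0.2052 - 0.1725i)|01⟩ + (0.2052 + 0.1725i)|10⟩ + (-0.4801 + 0.4446i)|11⟩

H⊗2 gives amp(|y⟩) = (1/2) Σ_x (−1)^(x·y) amp(|x⟩), where x·y is the number of positions in which both x and y have a 1.
|00⟩: (-0.2749 - 0.2721i - 0.617i - 0.6853)/2 = (-0.4801 - 0.4446i)
|01⟩: (-0.2749 + 0.2721i - 0.617i + 0.6853)/2 = (0.2052 - 0.1725i)
|10⟩: (-0.2749 - 0.2721i + 0.617i + 0.6853)/2 = (0.2052 + 0.1725i)
|11⟩: (-0.2749 + 0.2721i + 0.617i - 0.6853)/2 = (-0.4801 + 0.4446i)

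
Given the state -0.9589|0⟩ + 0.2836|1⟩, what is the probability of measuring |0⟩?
0.9195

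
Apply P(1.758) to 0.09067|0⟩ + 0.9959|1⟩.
0.09067|0⟩ + (-0.1853 + 0.9785i)|1⟩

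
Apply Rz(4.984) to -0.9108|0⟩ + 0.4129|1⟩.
(0.7253 + 0.5509i)|0⟩ + (-0.3288 + 0.2497i)|1⟩

Rz(4.984) = [[e^(−iθ/2), 0], [0, e^(iθ/2)]] with e^(±iθ/2) = cos(θ/2) ± i·sin(θ/2); θ = 4.984, cos(θ/2) ≈ -0.79633, sin(θ/2) ≈ 0.604862.
With a = amp(|0⟩) = -0.9108 and b = amp(|1⟩) = 0.4129:
new amp(|0⟩) = (-0.79633 - 0.604862i)·a = (0.7253 + 0.5509i)
new amp(|1⟩) = (-0.79633 + 0.604862i)·b = (-0.3288 + 0.2497i)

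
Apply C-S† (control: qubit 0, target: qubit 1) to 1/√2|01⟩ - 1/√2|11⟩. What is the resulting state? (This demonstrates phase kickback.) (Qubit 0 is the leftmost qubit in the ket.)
1/√2|01⟩ + (1/√2)i|11⟩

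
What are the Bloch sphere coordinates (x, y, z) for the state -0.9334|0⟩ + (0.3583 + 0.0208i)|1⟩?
(-0.6689, -0.03883, 0.7424)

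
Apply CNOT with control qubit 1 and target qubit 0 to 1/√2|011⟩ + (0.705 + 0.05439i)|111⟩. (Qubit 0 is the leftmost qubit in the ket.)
(0.705 + 0.05439i)|011⟩ + 1/√2|111⟩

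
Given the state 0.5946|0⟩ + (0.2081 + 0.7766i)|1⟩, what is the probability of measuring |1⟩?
0.6464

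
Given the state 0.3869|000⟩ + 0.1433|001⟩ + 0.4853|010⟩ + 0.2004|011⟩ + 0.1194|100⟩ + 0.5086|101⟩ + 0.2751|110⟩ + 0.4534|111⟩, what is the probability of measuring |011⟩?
0.04016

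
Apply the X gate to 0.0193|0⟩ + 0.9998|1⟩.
0.9998|0⟩ + 0.0193|1⟩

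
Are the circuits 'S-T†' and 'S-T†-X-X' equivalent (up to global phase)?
Yes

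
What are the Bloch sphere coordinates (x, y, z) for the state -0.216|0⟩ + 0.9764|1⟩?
(-0.4218, 0, -0.9067)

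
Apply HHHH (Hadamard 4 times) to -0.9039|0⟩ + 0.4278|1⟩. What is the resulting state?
-0.9039|0⟩ + 0.4278|1⟩

H² = I, so an even number of Hadamards cancels: H^4 = I and the state is unchanged.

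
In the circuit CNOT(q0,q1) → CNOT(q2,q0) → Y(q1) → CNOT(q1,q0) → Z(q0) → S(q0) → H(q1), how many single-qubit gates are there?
4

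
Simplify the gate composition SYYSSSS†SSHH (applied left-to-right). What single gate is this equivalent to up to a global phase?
S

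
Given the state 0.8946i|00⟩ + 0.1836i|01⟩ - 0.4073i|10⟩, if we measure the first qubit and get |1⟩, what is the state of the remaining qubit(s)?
-i|0⟩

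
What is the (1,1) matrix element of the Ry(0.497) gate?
0.9693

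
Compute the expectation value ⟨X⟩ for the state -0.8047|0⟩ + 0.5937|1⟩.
-0.9555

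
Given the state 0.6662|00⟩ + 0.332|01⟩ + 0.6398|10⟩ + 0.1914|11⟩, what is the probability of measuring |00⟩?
0.4438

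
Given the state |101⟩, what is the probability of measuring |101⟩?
1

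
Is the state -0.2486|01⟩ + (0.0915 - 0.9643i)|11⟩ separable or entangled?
Separable

Writing the state as a|00⟩ + b|01⟩ + c|10⟩ + d|11⟩, it is a product state iff ad − bc = 0.
Here (a, b, c, d) = (0, -0.2486, 0, (0.0915 - 0.9643i)): ad − bc = (0)(0.0915 - 0.9643i) − (-0.2486)(0) = 0, so the state is separable.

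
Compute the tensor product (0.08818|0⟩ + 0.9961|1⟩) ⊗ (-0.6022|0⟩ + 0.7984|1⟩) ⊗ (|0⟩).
-0.0531|000⟩ + 0.0704|010⟩ - 0.5999|100⟩ + 0.7953|110⟩

amp(|b₁b₂…⟩) = product of the factor amplitudes for bits b₁, b₂, …; only kets whose every factor amplitude is nonzero survive.
|000⟩: (0.08818)(-0.6022)(1) = -0.0531
|010⟩: (0.08818)(0.7984)(1) = 0.0704
|100⟩: (0.9961)(-0.6022)(1) = -0.5999
|110⟩: (0.9961)(0.7984)(1) = 0.7953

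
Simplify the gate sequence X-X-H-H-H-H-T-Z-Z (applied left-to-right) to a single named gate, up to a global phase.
T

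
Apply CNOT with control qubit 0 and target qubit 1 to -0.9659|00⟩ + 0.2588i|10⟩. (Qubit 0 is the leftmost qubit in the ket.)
-0.9659|00⟩ + 0.2588i|11⟩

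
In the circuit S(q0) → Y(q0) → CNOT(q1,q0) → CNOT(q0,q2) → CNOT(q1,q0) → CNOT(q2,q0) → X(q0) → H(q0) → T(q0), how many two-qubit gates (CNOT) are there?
4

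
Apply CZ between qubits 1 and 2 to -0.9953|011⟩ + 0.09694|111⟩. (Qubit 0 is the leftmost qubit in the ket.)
0.9953|011⟩ - 0.09694|111⟩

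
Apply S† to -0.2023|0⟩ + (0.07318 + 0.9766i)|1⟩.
-0.2023|0⟩ + (0.9766 - 0.07318i)|1⟩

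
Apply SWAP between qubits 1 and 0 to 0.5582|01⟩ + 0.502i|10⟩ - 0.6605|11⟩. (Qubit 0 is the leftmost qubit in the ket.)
0.502i|01⟩ + 0.5582|10⟩ - 0.6605|11⟩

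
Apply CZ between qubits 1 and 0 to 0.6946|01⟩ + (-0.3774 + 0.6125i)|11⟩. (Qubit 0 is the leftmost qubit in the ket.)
0.6946|01⟩ + (0.3774 - 0.6125i)|11⟩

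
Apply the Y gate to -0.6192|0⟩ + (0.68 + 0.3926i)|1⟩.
(0.3926 - 0.68i)|0⟩ - 0.6192i|1⟩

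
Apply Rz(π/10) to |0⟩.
(0.9877 - 0.1564i)|0⟩

Rz(π/10) = [[e^(−iθ/2), 0], [0, e^(iθ/2)]] with e^(±iθ/2) = cos(θ/2) ± i·sin(θ/2); θ = π/10, cos(θ/2) ≈ 0.987688, sin(θ/2) ≈ 0.156434.
With a = amp(|0⟩) = 1 and b = amp(|1⟩) = 0:
new amp(|0⟩) = (0.987688 - 0.156434i)·a = (0.9877 - 0.1564i)
new amp(|1⟩) = (0.987688 + 0.156434i)·b = 0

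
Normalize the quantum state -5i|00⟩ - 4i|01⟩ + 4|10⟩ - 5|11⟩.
-0.5522i|00⟩ - 0.4417i|01⟩ + 0.4417|10⟩ - 0.5522|11⟩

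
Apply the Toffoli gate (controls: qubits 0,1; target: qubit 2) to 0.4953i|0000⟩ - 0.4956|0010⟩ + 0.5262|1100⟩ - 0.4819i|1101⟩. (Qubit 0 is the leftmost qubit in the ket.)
0.4953i|0000⟩ - 0.4956|0010⟩ + 0.5262|1110⟩ - 0.4819i|1111⟩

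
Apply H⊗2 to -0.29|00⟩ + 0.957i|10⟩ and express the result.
(-0.145 + 0.4785i)|00⟩ + (-0.145 + 0.4785i)|01⟩ + (-0.145 - 0.4785i)|10⟩ + (-0.145 - 0.4785i)|11⟩

H⊗2 gives amp(|y⟩) = (1/2) Σ_x (−1)^(x·y) amp(|x⟩), where x·y is the number of positions in which both x and y have a 1.
|00⟩: (-0.29 + 0.957i)/2 = (-0.145 + 0.4785i)
|01⟩: (-0.29 + 0.957i)/2 = (-0.145 + 0.4785i)
|10⟩: (-0.29 - 0.957i)/2 = (-0.145 - 0.4785i)
|11⟩: (-0.29 - 0.957i)/2 = (-0.145 - 0.4785i)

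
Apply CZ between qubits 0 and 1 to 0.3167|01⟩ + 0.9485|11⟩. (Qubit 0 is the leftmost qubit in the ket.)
0.3167|01⟩ - 0.9485|11⟩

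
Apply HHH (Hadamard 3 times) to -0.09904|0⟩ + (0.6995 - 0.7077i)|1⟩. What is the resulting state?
(0.4246 - 0.5004i)|0⟩ + (-0.5647 + 0.5004i)|1⟩

H² = I, so H^3 = H: a single Hadamard. With (a, b) = (-0.09904, (0.6995 - 0.7077i)), H gives ((a + b)/√2, (a − b)/√2) = ((0.4246 - 0.5004i), (-0.5647 + 0.5004i)).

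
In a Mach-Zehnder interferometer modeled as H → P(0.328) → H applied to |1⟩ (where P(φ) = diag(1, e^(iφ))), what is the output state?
(0.02666 - 0.1611i)|0⟩ + (0.9733 + 0.1611i)|1⟩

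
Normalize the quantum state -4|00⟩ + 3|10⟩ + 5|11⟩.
-0.5657|00⟩ + 0.4243|10⟩ + 1/√2|11⟩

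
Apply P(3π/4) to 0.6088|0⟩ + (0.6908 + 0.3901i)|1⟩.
0.6088|0⟩ + (-0.7643 + 0.2126i)|1⟩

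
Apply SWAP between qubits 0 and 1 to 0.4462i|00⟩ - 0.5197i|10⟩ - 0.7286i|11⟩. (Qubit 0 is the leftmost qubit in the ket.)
0.4462i|00⟩ - 0.5197i|01⟩ - 0.7286i|11⟩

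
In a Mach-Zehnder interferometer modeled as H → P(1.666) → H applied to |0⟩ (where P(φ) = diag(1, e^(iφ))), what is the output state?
(0.4525 + 0.4977i)|0⟩ + (0.5475 - 0.4977i)|1⟩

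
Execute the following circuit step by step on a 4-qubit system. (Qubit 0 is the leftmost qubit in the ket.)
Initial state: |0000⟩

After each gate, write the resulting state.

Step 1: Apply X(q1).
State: |0100⟩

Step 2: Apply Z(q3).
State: |0100⟩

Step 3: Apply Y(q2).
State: i|0110⟩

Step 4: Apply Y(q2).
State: |0100⟩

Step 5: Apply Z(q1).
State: -|0100⟩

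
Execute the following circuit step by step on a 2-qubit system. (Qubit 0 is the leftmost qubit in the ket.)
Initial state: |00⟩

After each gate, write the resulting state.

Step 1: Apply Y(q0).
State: i|10⟩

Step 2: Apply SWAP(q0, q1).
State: i|01⟩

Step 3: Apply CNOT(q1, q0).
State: i|11⟩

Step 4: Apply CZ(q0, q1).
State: -i|11⟩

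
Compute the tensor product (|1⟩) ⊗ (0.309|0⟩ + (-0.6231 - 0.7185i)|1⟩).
0.309|10⟩ + (-0.6231 - 0.7185i)|11⟩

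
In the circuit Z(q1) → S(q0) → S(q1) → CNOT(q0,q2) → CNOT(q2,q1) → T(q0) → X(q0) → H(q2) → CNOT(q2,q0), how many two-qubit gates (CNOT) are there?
3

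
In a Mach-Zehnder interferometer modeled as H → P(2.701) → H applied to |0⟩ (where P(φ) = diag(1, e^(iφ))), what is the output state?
(0.04775 + 0.2132i)|0⟩ + (0.9522 - 0.2132i)|1⟩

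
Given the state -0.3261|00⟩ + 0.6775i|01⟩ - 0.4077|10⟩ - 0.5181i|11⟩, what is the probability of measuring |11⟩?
0.2684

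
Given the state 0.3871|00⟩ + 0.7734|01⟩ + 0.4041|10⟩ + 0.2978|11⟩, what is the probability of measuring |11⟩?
0.08868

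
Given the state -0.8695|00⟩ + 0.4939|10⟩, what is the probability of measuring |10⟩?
0.2439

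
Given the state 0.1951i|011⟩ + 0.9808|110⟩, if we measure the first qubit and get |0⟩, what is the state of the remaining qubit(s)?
i|11⟩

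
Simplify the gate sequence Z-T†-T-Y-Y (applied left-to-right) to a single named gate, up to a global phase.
Z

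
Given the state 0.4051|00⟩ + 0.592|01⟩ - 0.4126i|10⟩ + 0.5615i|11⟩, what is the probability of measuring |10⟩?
0.1702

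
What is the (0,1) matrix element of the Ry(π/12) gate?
-0.1305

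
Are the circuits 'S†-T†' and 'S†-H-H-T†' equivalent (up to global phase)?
Yes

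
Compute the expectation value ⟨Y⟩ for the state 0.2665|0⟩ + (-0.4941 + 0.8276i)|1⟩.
0.4411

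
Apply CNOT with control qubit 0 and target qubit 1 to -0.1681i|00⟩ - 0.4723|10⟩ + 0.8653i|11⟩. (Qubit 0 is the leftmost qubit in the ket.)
-0.1681i|00⟩ + 0.8653i|10⟩ - 0.4723|11⟩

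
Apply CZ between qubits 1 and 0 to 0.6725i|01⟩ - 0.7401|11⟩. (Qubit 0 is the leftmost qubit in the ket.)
0.6725i|01⟩ + 0.7401|11⟩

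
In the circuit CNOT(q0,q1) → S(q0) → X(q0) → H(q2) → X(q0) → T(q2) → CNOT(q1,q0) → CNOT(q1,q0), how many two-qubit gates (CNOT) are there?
3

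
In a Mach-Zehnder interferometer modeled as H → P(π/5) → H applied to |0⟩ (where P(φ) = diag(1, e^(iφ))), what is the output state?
(0.9045 + 0.2939i)|0⟩ + (0.09549 - 0.2939i)|1⟩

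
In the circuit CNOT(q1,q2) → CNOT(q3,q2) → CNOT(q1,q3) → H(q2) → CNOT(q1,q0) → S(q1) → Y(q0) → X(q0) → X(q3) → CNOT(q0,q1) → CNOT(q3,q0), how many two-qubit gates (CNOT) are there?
6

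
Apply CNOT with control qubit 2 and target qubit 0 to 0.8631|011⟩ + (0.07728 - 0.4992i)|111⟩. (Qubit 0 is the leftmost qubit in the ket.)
(0.07728 - 0.4992i)|011⟩ + 0.8631|111⟩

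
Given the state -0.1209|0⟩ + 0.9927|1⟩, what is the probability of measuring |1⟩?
0.9855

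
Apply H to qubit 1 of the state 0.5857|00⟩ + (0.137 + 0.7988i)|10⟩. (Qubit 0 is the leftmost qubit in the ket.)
0.4142|00⟩ + 0.4142|01⟩ + (0.09687 + 0.5648i)|10⟩ + (0.09687 + 0.5648i)|11⟩

H on qubit 1 mixes each pair of kets that differ only in qubit 1: amplitudes (a, b) of (|…0…⟩, |…1…⟩) become ((a + b)/√2, (a − b)/√2). Kets absent from the input have amplitude 0.
(|00⟩, |01⟩): (a, b) = (0.5857, 0) → (0.4142, 0.4142)
(|10⟩, |11⟩): (a, b) = ((0.137 + 0.7988i), 0) → ((0.09687 + 0.5648i), (0.09687 + 0.5648i))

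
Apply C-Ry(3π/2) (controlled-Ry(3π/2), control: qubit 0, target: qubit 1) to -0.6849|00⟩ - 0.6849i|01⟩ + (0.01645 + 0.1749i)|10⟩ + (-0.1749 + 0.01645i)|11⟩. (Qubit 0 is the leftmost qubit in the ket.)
-0.6849|00⟩ - 0.6849i|01⟩ + (0.112 - 0.1353i)|10⟩ + (0.1353 + 0.112i)|11⟩

C-Ry(3π/2) leaves the control-|0⟩ kets |00⟩, |01⟩ unchanged and applies Ry(3π/2) to qubit 1 on the control-|1⟩ pair (|10⟩, |11⟩).
Ry(3π/2) = [[cos(θ/2), −sin(θ/2)], [sin(θ/2), cos(θ/2)]]; θ = 3π/2, cos(θ/2) ≈ -0.707107, sin(θ/2) ≈ 0.707107.
With a = amp(|10⟩) = (0.01645 + 0.1749i) and b = amp(|11⟩) = (-0.1749 + 0.01645i):
new amp(|10⟩) = (-0.707107)·a + (-0.707107)·b = (0.112 - 0.1353i)
new amp(|11⟩) = (0.707107)·a + (-0.707107)·b = (0.1353 + 0.112i)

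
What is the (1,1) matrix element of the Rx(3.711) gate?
-0.2809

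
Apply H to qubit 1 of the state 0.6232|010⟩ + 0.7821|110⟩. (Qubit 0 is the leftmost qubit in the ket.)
0.4407|000⟩ - 0.4407|010⟩ + 0.553|100⟩ - 0.553|110⟩

H on qubit 1 mixes each pair of kets that differ only in qubit 1: amplitudes (a, b) of (|…0…⟩, |…1…⟩) become ((a + b)/√2, (a − b)/√2). Kets absent from the input have amplitude 0.
(|000⟩, |010⟩): (a, b) = (0, 0.6232) → (0.4407, -0.4407)
(|100⟩, |110⟩): (a, b) = (0, 0.7821) → (0.553, -0.553)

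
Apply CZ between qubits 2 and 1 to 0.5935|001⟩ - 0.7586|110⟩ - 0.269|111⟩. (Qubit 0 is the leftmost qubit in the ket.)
0.5935|001⟩ - 0.7586|110⟩ + 0.269|111⟩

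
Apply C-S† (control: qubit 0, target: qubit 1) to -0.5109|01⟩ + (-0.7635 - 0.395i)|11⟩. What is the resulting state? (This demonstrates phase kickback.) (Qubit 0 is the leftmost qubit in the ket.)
-0.5109|01⟩ + (-0.395 + 0.7635i)|11⟩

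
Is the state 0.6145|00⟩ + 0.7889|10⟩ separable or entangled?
Separable

Writing the state as a|00⟩ + b|01⟩ + c|10⟩ + d|11⟩, it is a product state iff ad − bc = 0.
Here (a, b, c, d) = (0.6145, 0, 0.7889, 0): ad − bc = (0.6145)(0) − (0)(0.7889) = 0, so the state is separable.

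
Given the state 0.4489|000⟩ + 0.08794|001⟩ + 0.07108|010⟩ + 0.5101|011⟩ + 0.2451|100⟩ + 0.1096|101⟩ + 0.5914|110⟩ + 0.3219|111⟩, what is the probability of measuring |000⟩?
0.2015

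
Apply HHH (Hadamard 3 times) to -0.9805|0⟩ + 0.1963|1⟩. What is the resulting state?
-0.5545|0⟩ - 0.8321|1⟩

H² = I, so H^3 = H: a single Hadamard. With (a, b) = (-0.9805, 0.1963), H gives ((a + b)/√2, (a − b)/√2) = (-0.5545, -0.8321).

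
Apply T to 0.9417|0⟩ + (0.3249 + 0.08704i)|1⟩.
0.9417|0⟩ + (0.1682 + 0.2913i)|1⟩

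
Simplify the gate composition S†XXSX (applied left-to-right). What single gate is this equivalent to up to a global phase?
X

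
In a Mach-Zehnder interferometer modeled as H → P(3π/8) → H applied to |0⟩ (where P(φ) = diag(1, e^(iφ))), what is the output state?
(0.6913 + 0.4619i)|0⟩ + (0.3087 - 0.4619i)|1⟩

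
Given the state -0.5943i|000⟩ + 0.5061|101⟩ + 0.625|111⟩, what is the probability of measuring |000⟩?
0.3532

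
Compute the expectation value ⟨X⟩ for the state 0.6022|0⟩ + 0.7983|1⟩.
0.9615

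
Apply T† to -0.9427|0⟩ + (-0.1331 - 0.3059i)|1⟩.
-0.9427|0⟩ + (-0.3104 - 0.1222i)|1⟩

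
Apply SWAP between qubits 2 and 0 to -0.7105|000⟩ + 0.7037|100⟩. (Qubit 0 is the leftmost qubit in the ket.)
-0.7105|000⟩ + 0.7037|001⟩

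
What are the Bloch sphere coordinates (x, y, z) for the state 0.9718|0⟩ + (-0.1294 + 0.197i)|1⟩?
(-0.2515, 0.3829, 0.8888)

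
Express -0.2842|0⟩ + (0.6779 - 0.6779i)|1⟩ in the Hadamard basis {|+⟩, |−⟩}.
(0.2784 - 0.4793i)|+⟩ + (-0.6803 + 0.4793i)|−⟩

With |ψ⟩ = α|0⟩ + β|1⟩, the Hadamard-basis coefficients are ⟨+|ψ⟩ = (α + β)/√2 and ⟨−|ψ⟩ = (α − β)/√2.
Here α = -0.2842, β = (0.6779 - 0.6779i): (α + β)/√2 = (0.2784 - 0.4793i), (α − β)/√2 = (-0.6803 + 0.4793i).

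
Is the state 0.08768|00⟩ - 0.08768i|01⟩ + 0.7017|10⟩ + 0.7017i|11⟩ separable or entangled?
Entangled

Writing the state as a|00⟩ + b|01⟩ + c|10⟩ + d|11⟩, it is a product state iff ad − bc = 0.
Here (a, b, c, d) = (0.08768, -0.08768i, 0.7017, 0.7017i): ad − bc = (0.08768)(0.7017i) − (-0.08768i)(0.7017) = 0.1231i ≠ 0, so the state is entangled.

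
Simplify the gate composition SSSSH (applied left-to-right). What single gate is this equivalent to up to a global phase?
H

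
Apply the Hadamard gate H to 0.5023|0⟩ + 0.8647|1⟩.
0.9666|0⟩ - 0.2563|1⟩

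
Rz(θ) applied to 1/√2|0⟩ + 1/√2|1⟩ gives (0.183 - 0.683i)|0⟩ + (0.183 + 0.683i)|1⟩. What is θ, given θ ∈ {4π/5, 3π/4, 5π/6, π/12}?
5π/6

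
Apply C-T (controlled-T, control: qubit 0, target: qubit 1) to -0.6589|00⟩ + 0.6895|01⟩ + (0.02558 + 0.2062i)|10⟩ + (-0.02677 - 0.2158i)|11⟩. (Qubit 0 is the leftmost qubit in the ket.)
-0.6589|00⟩ + 0.6895|01⟩ + (0.02558 + 0.2062i)|10⟩ + (0.1337 - 0.1715i)|11⟩

C-T leaves the control-|0⟩ kets |00⟩, |01⟩ unchanged and applies T to qubit 1 on the control-|1⟩ pair (|10⟩, |11⟩).
T = [[1, 0], [0, (1/√2 + (1/√2)i)]].
With a = amp(|10⟩) = (0.02558 + 0.2062i) and b = amp(|11⟩) = (-0.02677 - 0.2158i):
new amp(|10⟩) = (1)·a = (0.02558 + 0.2062i)
new amp(|11⟩) = (1/√2 + (1/√2)i)·b = (0.1337 - 0.1715i)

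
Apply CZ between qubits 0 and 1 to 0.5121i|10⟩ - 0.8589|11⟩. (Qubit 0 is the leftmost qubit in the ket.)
0.5121i|10⟩ + 0.8589|11⟩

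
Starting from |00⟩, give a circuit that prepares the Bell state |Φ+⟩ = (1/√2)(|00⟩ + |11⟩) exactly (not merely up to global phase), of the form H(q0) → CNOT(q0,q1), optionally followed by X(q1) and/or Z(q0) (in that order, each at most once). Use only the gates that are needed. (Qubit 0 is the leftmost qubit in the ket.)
H(q0) → CNOT(q0,q1)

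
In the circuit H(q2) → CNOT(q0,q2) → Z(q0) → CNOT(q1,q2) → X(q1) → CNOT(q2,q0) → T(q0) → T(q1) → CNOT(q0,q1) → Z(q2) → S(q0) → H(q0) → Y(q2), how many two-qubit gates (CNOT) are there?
4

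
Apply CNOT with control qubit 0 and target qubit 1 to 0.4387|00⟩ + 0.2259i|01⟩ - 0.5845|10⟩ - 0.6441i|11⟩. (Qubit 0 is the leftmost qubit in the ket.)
0.4387|00⟩ + 0.2259i|01⟩ - 0.6441i|10⟩ - 0.5845|11⟩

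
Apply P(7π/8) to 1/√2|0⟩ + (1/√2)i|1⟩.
1/√2|0⟩ + (-0.2706 - 0.6533i)|1⟩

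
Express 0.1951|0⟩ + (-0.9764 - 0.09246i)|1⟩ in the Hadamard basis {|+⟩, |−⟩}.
(-0.5525 - 0.06538i)|+⟩ + (0.8284 + 0.06538i)|−⟩

With |ψ⟩ = α|0⟩ + β|1⟩, the Hadamard-basis coefficients are ⟨+|ψ⟩ = (α + β)/√2 and ⟨−|ψ⟩ = (α − β)/√2.
Here α = 0.1951, β = (-0.9764 - 0.09246i): (α + β)/√2 = (-0.5525 - 0.06538i), (α − β)/√2 = (0.8284 + 0.06538i).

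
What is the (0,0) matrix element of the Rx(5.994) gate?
-0.9896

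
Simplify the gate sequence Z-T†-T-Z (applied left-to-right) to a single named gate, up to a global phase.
I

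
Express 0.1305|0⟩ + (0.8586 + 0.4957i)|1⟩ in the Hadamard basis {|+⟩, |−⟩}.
(0.6994 + 0.3505i)|+⟩ + (-0.5148 - 0.3505i)|−⟩

With |ψ⟩ = α|0⟩ + β|1⟩, the Hadamard-basis coefficients are ⟨+|ψ⟩ = (α + β)/√2 and ⟨−|ψ⟩ = (α − β)/√2.
Here α = 0.1305, β = (0.8586 + 0.4957i): (α + β)/√2 = (0.6994 + 0.3505i), (α − β)/√2 = (-0.5148 - 0.3505i).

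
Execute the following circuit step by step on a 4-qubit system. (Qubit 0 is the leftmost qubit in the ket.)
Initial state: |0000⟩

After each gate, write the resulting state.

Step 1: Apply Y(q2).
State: i|0010⟩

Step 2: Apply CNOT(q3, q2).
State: i|0010⟩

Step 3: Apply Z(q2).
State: -i|0010⟩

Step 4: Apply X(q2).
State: -i|0000⟩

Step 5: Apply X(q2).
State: -i|0010⟩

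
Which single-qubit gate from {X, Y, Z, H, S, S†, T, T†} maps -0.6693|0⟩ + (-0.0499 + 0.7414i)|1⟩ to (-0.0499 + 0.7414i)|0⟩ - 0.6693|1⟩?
X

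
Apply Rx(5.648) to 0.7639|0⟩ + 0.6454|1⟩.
(-0.7257 - 0.2015i)|0⟩ + (-0.6131 - 0.2386i)|1⟩

Rx(5.648) = [[cos(θ/2), −i·sin(θ/2)], [−i·sin(θ/2), cos(θ/2)]]; θ = 5.648, cos(θ/2) ≈ -0.94999, sin(θ/2) ≈ 0.312281.
With a = amp(|0⟩) = 0.7639 and b = amp(|1⟩) = 0.6454:
new amp(|0⟩) = (-0.94999)·a + (-0.312281i)·b = (-0.7257 - 0.2015i)
new amp(|1⟩) = (-0.312281i)·a + (-0.94999)·b = (-0.6131 - 0.2386i)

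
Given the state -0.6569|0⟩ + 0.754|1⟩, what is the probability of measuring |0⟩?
0.4315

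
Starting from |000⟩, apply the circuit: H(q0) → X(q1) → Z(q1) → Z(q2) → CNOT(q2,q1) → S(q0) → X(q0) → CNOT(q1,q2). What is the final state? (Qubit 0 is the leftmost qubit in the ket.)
-(1/√2)i|011⟩ - 1/√2|111⟩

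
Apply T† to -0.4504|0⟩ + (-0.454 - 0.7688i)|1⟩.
-0.4504|0⟩ + (-0.8647 - 0.2226i)|1⟩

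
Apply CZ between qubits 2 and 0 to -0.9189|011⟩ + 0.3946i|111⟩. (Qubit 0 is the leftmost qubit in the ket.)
-0.9189|011⟩ - 0.3946i|111⟩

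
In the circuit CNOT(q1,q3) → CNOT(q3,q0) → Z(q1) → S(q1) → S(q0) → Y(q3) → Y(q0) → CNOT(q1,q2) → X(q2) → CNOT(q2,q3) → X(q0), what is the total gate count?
11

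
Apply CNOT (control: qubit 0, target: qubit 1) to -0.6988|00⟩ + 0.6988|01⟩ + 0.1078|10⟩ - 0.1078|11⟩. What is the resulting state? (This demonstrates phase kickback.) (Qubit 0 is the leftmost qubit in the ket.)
-0.6988|00⟩ + 0.6988|01⟩ - 0.1078|10⟩ + 0.1078|11⟩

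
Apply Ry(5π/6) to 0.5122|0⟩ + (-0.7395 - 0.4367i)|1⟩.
(0.8469 + 0.4218i)|0⟩ + (0.3034 - 0.113i)|1⟩

Ry(5π/6) = [[cos(θ/2), −sin(θ/2)], [sin(θ/2), cos(θ/2)]]; θ = 5π/6, cos(θ/2) ≈ 0.258819, sin(θ/2) ≈ 0.965926.
With a = amp(|0⟩) = 0.5122 and b = amp(|1⟩) = (-0.7395 - 0.4367i):
new amp(|0⟩) = (0.258819)·a + (-0.965926)·b = (0.8469 + 0.4218i)
new amp(|1⟩) = (0.965926)·a + (0.258819)·b = (0.3034 - 0.113i)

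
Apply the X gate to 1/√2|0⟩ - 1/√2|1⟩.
-1/√2|0⟩ + 1/√2|1⟩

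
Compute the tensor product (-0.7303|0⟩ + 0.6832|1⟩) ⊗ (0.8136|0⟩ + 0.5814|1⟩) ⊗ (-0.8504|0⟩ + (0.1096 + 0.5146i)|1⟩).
0.5053|000⟩ + (-0.06512 - 0.3058i)|001⟩ + 0.3611|010⟩ + (-0.04654 - 0.2185i)|011⟩ - 0.4727|100⟩ + (0.06092 + 0.286i)|101⟩ - 0.3378|110⟩ + (0.04353 + 0.2044i)|111⟩

amp(|b₁b₂…⟩) = product of the factor amplitudes for bits b₁, b₂, …; only kets whose every factor amplitude is nonzero survive.
|000⟩: (-0.7303)(0.8136)(-0.8504) = 0.5053
|001⟩: (-0.7303)(0.8136)(0.1096 + 0.5146i) = (-0.06512 - 0.3058i)
|010⟩: (-0.7303)(0.5814)(-0.8504) = 0.3611
|011⟩: (-0.7303)(0.5814)(0.1096 + 0.5146i) = (-0.04654 - 0.2185i)
|100⟩: (0.6832)(0.8136)(-0.8504) = -0.4727
|101⟩: (0.6832)(0.8136)(0.1096 + 0.5146i) = (0.06092 + 0.286i)
|110⟩: (0.6832)(0.5814)(-0.8504) = -0.3378
|111⟩: (0.6832)(0.5814)(0.1096 + 0.5146i) = (0.04353 + 0.2044i)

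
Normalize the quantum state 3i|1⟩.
i|1⟩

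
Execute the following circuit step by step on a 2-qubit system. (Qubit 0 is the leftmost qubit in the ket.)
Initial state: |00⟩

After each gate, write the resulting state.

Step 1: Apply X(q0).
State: |10⟩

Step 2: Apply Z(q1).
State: |10⟩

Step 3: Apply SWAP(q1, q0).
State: |01⟩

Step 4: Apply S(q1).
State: i|01⟩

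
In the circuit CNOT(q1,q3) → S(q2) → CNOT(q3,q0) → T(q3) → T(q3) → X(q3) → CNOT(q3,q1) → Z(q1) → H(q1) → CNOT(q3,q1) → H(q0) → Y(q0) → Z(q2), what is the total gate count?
13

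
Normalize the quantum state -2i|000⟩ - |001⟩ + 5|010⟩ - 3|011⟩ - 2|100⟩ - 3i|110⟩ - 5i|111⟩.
-0.2279i|000⟩ - 0.114|001⟩ + 0.5698|010⟩ - 0.3419|011⟩ - 0.2279|100⟩ - 0.3419i|110⟩ - 0.5698i|111⟩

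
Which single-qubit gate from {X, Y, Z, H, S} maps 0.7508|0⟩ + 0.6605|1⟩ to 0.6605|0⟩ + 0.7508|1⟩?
X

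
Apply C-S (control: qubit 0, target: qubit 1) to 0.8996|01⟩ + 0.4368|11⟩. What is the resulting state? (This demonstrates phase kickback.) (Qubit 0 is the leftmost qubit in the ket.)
0.8996|01⟩ + 0.4368i|11⟩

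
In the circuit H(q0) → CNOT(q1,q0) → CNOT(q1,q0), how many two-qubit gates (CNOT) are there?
2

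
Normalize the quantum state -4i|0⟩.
-i|0⟩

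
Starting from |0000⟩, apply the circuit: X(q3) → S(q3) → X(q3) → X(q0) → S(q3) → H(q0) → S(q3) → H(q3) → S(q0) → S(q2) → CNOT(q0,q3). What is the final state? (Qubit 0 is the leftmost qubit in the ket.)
(1/2)i|0000⟩ + (1/2)i|0001⟩ + 1/2|1000⟩ + 1/2|1001⟩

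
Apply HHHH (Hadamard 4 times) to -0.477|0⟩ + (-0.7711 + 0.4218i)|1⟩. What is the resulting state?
-0.477|0⟩ + (-0.7711 + 0.4218i)|1⟩

H² = I, so an even number of Hadamards cancels: H^4 = I and the state is unchanged.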